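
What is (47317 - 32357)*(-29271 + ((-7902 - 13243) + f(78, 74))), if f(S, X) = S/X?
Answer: -27905680880/37 ≈ -7.5421e+8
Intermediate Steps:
(47317 - 32357)*(-29271 + ((-7902 - 13243) + f(78, 74))) = (47317 - 32357)*(-29271 + ((-7902 - 13243) + 78/74)) = 14960*(-29271 + (-21145 + 78*(1/74))) = 14960*(-29271 + (-21145 + 39/37)) = 14960*(-29271 - 782326/37) = 14960*(-1865353/37) = -27905680880/37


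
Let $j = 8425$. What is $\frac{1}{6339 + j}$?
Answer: $\frac{1}{14764} \approx 6.7732 \cdot 10^{-5}$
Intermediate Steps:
$\frac{1}{6339 + j} = \frac{1}{6339 + 8425} = \frac{1}{14764}$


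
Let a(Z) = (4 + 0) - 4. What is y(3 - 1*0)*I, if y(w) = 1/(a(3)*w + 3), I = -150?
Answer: -50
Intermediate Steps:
a(Z) = 0 (a(Z) = 4 - 4 = 0)
y(w) = ⅓ (y(w) = 1/(0*w + 3) = 1/(0 + 3) = 1/3 = ⅓)
y(3 - 1*0)*I = (⅓)*(-150) = -50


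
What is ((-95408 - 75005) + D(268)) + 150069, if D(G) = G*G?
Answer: 51480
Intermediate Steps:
D(G) = G**2
((-95408 - 75005) + D(268)) + 150069 = ((-95408 - 75005) + 268**2) + 150069 = (-170413 + 71824) + 150069 = -98589 + 150069 = 51480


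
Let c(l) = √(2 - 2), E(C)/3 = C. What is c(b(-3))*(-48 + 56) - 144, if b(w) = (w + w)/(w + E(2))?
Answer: -144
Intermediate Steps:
E(C) = 3*C
b(w) = 2*w/(6 + w) (b(w) = (w + w)/(w + 3*2) = (2*w)/(w + 6) = (2*w)/(6 + w) = 2*w/(6 + w))
c(l) = 0 (c(l) = √0 = 0)
c(b(-3))*(-48 + 56) - 144 = 0*(-48 + 56) - 144 = 0*8 - 144 = 0 - 144 = -144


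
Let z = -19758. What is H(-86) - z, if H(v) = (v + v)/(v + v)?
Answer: 19759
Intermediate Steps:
H(v) = 1 (H(v) = (2*v)/((2*v)) = (2*v)*(1/(2*v)) = 1)
H(-86) - z = 1 - 1*(-19758) = 1 + 19758 = 19759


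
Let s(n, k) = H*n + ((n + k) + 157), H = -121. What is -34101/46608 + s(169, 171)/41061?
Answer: -776714659/637923696 ≈ -1.2176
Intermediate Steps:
s(n, k) = 157 + k - 120*n (s(n, k) = -121*n + ((n + k) + 157) = -121*n + ((k + n) + 157) = -121*n + (157 + k + n) = 157 + k - 120*n)
-34101/46608 + s(169, 171)/41061 = -34101/46608 + (157 + 171 - 120*169)/41061 = -34101*1/46608 + (157 + 171 - 20280)*(1/41061) = -11367/15536 - 19952*1/41061 = -11367/15536 - 19952/41061 = -776714659/637923696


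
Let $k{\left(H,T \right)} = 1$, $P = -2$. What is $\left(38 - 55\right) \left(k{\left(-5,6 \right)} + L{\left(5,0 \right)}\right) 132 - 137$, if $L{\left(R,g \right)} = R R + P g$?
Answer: $-58481$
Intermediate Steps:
$L{\left(R,g \right)} = R^{2} - 2 g$ ($L{\left(R,g \right)} = R R - 2 g = R^{2} - 2 g$)
$\left(38 - 55\right) \left(k{\left(-5,6 \right)} + L{\left(5,0 \right)}\right) 132 - 137 = \left(38 - 55\right) \left(1 + \left(5^{2} - 0\right)\right) 132 - 137 = - 17 \left(1 + \left(25 + 0\right)\right) 132 - 137 = - 17 \left(1 + 25\right) 132 - 137 = \left(-17\right) 26 \cdot 132 - 137 = \left(-442\right) 132 - 137 = -58344 - 137 = -58481$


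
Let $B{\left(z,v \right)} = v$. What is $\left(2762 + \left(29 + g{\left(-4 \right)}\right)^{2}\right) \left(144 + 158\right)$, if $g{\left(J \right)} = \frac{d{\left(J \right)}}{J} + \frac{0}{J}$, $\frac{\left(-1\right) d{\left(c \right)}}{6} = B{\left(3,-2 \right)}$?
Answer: $1038276$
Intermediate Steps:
$d{\left(c \right)} = 12$ ($d{\left(c \right)} = \left(-6\right) \left(-2\right) = 12$)
$g{\left(J \right)} = \frac{12}{J}$ ($g{\left(J \right)} = \frac{12}{J} + \frac{0}{J} = \frac{12}{J} + 0 = \frac{12}{J}$)
$\left(2762 + \left(29 + g{\left(-4 \right)}\right)^{2}\right) \left(144 + 158\right) = \left(2762 + \left(29 + \frac{12}{-4}\right)^{2}\right) \left(144 + 158\right) = \left(2762 + \left(29 + 12 \left(- \frac{1}{4}\right)\right)^{2}\right) 302 = \left(2762 + \left(29 - 3\right)^{2}\right) 302 = \left(2762 + 26^{2}\right) 302 = \left(2762 + 676\right) 302 = 3438 \cdot 302 = 1038276$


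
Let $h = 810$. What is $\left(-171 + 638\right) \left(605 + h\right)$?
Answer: $660805$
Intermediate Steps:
$\left(-171 + 638\right) \left(605 + h\right) = \left(-171 + 638\right) \left(605 + 810\right) = 467 \cdot 1415 = 660805$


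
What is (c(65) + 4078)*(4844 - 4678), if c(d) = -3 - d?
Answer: 665660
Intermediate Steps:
(c(65) + 4078)*(4844 - 4678) = ((-3 - 1*65) + 4078)*(4844 - 4678) = ((-3 - 65) + 4078)*166 = (-68 + 4078)*166 = 4010*166 = 665660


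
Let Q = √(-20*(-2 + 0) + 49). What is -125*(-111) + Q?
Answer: 13875 + √89 ≈ 13884.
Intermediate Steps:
Q = √89 (Q = √(-20*(-2) + 49) = √(-5*(-8) + 49) = √(40 + 49) = √89 ≈ 9.4340)
-125*(-111) + Q = -125*(-111) + √89 = 13875 + √89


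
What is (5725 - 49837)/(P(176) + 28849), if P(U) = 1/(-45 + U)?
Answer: -481556/314935 ≈ -1.5291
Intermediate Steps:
(5725 - 49837)/(P(176) + 28849) = (5725 - 49837)/(1/(-45 + 176) + 28849) = -44112/(1/131 + 28849) = -44112/3779220/131 = -44112*131/3779220 = -481556/314935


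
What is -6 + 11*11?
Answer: 115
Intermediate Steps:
-6 + 11*11 = -6 + 121 = 115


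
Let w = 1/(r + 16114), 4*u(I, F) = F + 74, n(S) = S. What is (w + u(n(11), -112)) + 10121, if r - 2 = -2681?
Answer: 271696007/26870 ≈ 10112.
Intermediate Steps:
r = -2679 (r = 2 - 2681 = -2679)
u(I, F) = 37/2 + F/4 (u(I, F) = (F + 74)/4 = (74 + F)/4 = 37/2 + F/4)
w = 1/13435 (w = 1/(-2679 + 16114) = 1/13435 ≈ 7.4432e-5)
(w + u(n(11), -112)) + 10121 = (1/13435 + (37/2 + (¼)*(-112))) + 10121 = (1/13435 + (37/2 - 28)) + 10121 = (1/13435 - 19/2) + 10121 = -255263/26870 + 10121 = 271696007/26870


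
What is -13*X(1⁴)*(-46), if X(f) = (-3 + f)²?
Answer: 2392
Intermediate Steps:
-13*X(1⁴)*(-46) = -13*(-3 + 1⁴)²*(-46) = -13*(-3 + 1)²*(-46) = -13*(-2)²*(-46) = -13*4*(-46) = -52*(-46) = 2392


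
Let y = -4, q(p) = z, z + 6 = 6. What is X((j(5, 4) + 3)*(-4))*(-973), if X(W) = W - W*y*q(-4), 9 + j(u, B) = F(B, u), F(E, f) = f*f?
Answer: 73948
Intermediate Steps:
z = 0 (z = -6 + 6 = 0)
q(p) = 0
F(E, f) = f**2
j(u, B) = -9 + u**2
X(W) = W (X(W) = W - W*(-4)*0 = W - (-4*W)*0 = W - 1*0 = W + 0 = W)
X((j(5, 4) + 3)*(-4))*(-973) = (((-9 + 5**2) + 3)*(-4))*(-973) = (((-9 + 25) + 3)*(-4))*(-973) = ((16 + 3)*(-4))*(-973) = (19*(-4))*(-973) = -76*(-973) = 73948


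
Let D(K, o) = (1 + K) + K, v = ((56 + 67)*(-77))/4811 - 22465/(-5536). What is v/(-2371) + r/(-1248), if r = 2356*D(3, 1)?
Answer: -32547324949897/2462791235424 ≈ -13.216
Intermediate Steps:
v = 55647659/26633696 (v = (123*(-77))*(1/4811) - 22465*(-1/5536) = -9471*1/4811 + 22465/5536 = -9471/4811 + 22465/5536 = 55647659/26633696 ≈ 2.0894)
D(K, o) = 1 + 2*K
r = 16492 (r = 2356*(1 + 2*3) = 2356*(1 + 6) = 2356*7 = 16492)
v/(-2371) + r/(-1248) = (55647659/26633696)/(-2371) + 16492/(-1248) = (55647659/26633696)*(-1/2371) + 16492*(-1/1248) = -55647659/63148493216 - 4123/312 = -32547324949897/2462791235424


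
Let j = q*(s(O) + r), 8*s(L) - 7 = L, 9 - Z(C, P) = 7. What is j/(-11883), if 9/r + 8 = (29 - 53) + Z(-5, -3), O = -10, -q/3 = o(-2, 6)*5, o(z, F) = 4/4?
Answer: -27/31688 ≈ -0.00085206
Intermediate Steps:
Z(C, P) = 2 (Z(C, P) = 9 - 1*7 = 9 - 7 = 2)
o(z, F) = 1 (o(z, F) = 4*(¼) = 1)
q = -15 (q = -3*5 = -15)
s(L) = 7/8 + L/8
r = -3/10 (r = 9/(-8 + ((29 - 53) + 2)) = 9/(-8 + (-24 + 2)) = 9/(-8 - 22) = 9/(-30) = 9*(-1/30) = -3/10 ≈ -0.30000)
j = 81/8 (j = -15*((7/8 + (⅛)*(-10)) - 3/10) = -15*((7/8 - 5/4) - 3/10) = -15*(-3/8 - 3/10) = -15*(-27/40) = 81/8 ≈ 10.125)
j/(-11883) = (81/8)/(-11883) = (81/8)*(-1/11883) = -27/31688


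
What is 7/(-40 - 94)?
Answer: -7/134 ≈ -0.052239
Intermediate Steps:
7/(-40 - 94) = 7/(-134) = -1/134*7 = -7/134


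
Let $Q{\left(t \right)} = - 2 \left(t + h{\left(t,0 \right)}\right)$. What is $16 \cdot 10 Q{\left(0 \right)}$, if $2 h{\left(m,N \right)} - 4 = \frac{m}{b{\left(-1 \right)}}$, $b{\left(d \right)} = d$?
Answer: $-640$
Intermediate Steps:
$h{\left(m,N \right)} = 2 - \frac{m}{2}$ ($h{\left(m,N \right)} = 2 + \frac{m \frac{1}{-1}}{2} = 2 + \frac{m \left(-1\right)}{2} = 2 + \frac{\left(-1\right) m}{2} = 2 - \frac{m}{2}$)
$Q{\left(t \right)} = -4 - t$ ($Q{\left(t \right)} = - 2 \left(t - \left(-2 + \frac{t}{2}\right)\right) = - 2 \left(2 + \frac{t}{2}\right) = -4 - t$)
$16 \cdot 10 Q{\left(0 \right)} = 16 \cdot 10 \left(-4 - 0\right) = 160 \left(-4 + 0\right) = 160 \left(-4\right) = -640$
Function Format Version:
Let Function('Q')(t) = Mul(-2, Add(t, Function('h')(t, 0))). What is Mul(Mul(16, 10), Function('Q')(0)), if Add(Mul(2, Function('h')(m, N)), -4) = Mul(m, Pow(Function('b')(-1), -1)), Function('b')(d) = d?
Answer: -640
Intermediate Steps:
Function('h')(m, N) = Add(2, Mul(Rational(-1, 2), m)) (Function('h')(m, N) = Add(2, Mul(Rational(1, 2), Mul(m, Pow(-1, -1)))) = Add(2, Mul(Rational(1, 2), Mul(m, -1))) = Add(2, Mul(Rational(1, 2), Mul(-1, m))) = Add(2, Mul(Rational(-1, 2), m)))
Function('Q')(t) = Add(-4, Mul(-1, t)) (Function('Q')(t) = Mul(-2, Add(t, Add(2, Mul(Rational(-1, 2), t)))) = Mul(-2, Add(2, Mul(Rational(1, 2), t))) = Add(-4, Mul(-1, t)))
Mul(Mul(16, 10), Function('Q')(0)) = Mul(Mul(16, 10), Add(-4, Mul(-1, 0))) = Mul(160, Add(-4, 0)) = Mul(160, -4) = -640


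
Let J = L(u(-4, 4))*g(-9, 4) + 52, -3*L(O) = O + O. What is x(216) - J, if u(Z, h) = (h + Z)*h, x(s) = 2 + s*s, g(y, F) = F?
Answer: 46606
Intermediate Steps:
x(s) = 2 + s²
u(Z, h) = h*(Z + h) (u(Z, h) = (Z + h)*h = h*(Z + h))
L(O) = -2*O/3 (L(O) = -(O + O)/3 = -2*O/3)
J = 52 (J = -8*(-4 + 4)/3*4 + 52 = -8*0/3*4 + 52 = -⅔*0*4 + 52 = 0*4 + 52 = 0 + 52 = 52)
x(216) - J = (2 + 216²) - 1*52 = (2 + 46656) - 52 = 46658 - 52 = 46606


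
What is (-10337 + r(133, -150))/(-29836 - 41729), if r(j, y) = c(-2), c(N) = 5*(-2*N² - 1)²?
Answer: 764/5505 ≈ 0.13878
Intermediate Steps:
c(N) = 5*(-1 - 2*N²)²
r(j, y) = 405 (r(j, y) = 5*(1 + 2*(-2)²)² = 5*(1 + 2*4)² = 5*(1 + 8)² = 5*9² = 5*81 = 405)
(-10337 + r(133, -150))/(-29836 - 41729) = (-10337 + 405)/(-29836 - 41729) = -9932/(-71565) = -9932*(-1/71565) = 764/5505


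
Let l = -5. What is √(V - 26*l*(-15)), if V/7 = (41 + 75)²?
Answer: √92242 ≈ 303.71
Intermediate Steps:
V = 94192 (V = 7*(41 + 75)² = 7*116² = 7*13456 = 94192)
√(V - 26*l*(-15)) = √(94192 - 26*(-5)*(-15)) = √(94192 + 130*(-15)) = √(94192 - 1950) = √92242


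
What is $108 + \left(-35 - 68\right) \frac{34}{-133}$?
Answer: $\frac{17866}{133} \approx 134.33$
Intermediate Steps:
$108 + \left(-35 - 68\right) \frac{34}{-133} = 108 + \left(-35 - 68\right) 34 \left(- \frac{1}{133}\right) = 108 - - \frac{3502}{133} = 108 + \frac{3502}{133} = \frac{17866}{133}$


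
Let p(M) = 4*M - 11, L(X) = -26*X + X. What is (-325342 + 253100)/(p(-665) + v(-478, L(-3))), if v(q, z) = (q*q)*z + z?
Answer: -36121/8566852 ≈ -0.0042164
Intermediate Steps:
L(X) = -25*X
p(M) = -11 + 4*M
v(q, z) = z + z*q² (v(q, z) = q²*z + z = z*q² + z = z + z*q²)
(-325342 + 253100)/(p(-665) + v(-478, L(-3))) = (-325342 + 253100)/((-11 + 4*(-665)) + (-25*(-3))*(1 + (-478)²)) = -72242/((-11 - 2660) + 75*(1 + 228484)) = -72242/(-2671 + 75*228485) = -72242/(-2671 + 17136375) = -72242/17133704 = -72242*1/17133704 = -36121/8566852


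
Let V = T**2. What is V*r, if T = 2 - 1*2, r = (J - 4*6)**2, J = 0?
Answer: 0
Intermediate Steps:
r = 576 (r = (0 - 4*6)**2 = (0 - 24)**2 = (-24)**2 = 576)
T = 0 (T = 2 - 2 = 0)
V = 0 (V = 0**2 = 0)
V*r = 0*576 = 0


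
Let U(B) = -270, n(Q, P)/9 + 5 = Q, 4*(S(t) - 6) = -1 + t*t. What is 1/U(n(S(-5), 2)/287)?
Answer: -1/270 ≈ -0.0037037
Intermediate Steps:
S(t) = 23/4 + t²/4 (S(t) = 6 + (-1 + t*t)/4 = 6 + (-1 + t²)/4 = 6 + (-¼ + t²/4) = 23/4 + t²/4)
n(Q, P) = -45 + 9*Q
1/U(n(S(-5), 2)/287) = 1/(-270) = -1/270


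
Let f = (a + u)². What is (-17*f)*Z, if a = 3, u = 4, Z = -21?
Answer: 17493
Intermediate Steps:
f = 49 (f = (3 + 4)² = 7² = 49)
(-17*f)*Z = -17*49*(-21) = -833*(-21) = 17493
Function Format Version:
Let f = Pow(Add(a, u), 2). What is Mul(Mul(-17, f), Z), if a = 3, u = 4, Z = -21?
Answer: 17493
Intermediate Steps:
f = 49 (f = Pow(Add(3, 4), 2) = Pow(7, 2) = 49)
Mul(Mul(-17, f), Z) = Mul(Mul(-17, 49), -21) = Mul(-833, -21) = 17493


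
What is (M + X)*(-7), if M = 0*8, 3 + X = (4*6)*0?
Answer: 21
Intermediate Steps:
X = -3 (X = -3 + (4*6)*0 = -3 + 24*0 = -3 + 0 = -3)
M = 0
(M + X)*(-7) = (0 - 3)*(-7) = -3*(-7) = 21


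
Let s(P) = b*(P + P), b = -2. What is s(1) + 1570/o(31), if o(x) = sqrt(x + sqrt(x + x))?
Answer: -4 + 1570/sqrt(31 + sqrt(62)) ≈ 247.81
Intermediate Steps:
s(P) = -4*P (s(P) = -2*(P + P) = -4*P)
o(x) = sqrt(x + sqrt(2)*sqrt(x)) (o(x) = sqrt(x + sqrt(2*x)) = sqrt(x + sqrt(2)*sqrt(x)))
s(1) + 1570/o(31) = -4*1 + 1570/(sqrt(31 + sqrt(2)*sqrt(31))) = -4 + 1570/(sqrt(31 + sqrt(62))) = -4 + 1570/sqrt(31 + sqrt(62))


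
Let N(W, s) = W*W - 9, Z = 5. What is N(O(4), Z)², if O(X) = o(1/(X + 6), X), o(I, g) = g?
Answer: 49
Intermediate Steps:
O(X) = X
N(W, s) = -9 + W² (N(W, s) = W² - 9 = -9 + W²)
N(O(4), Z)² = (-9 + 4²)² = (-9 + 16)² = 7² = 49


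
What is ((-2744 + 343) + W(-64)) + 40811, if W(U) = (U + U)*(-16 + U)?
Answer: 48650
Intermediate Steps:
W(U) = 2*U*(-16 + U) (W(U) = (2*U)*(-16 + U) = 2*U*(-16 + U))
((-2744 + 343) + W(-64)) + 40811 = ((-2744 + 343) + 2*(-64)*(-16 - 64)) + 40811 = (-2401 + 2*(-64)*(-80)) + 40811 = (-2401 + 10240) + 40811 = 7839 + 40811 = 48650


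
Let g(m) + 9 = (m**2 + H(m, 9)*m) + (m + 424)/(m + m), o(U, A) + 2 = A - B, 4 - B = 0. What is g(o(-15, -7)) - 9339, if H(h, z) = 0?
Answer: -239065/26 ≈ -9194.8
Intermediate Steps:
B = 4 (B = 4 - 1*0 = 4 + 0 = 4)
o(U, A) = -6 + A (o(U, A) = -2 + (A - 1*4) = -2 + (A - 4) = -2 + (-4 + A) = -6 + A)
g(m) = -9 + m**2 + (424 + m)/(2*m) (g(m) = -9 + ((m**2 + 0*m) + (m + 424)/(m + m)) = -9 + ((m**2 + 0) + (424 + m)/((2*m))) = -9 + (m**2 + (424 + m)*(1/(2*m))) = -9 + (m**2 + (424 + m)/(2*m)) = -9 + m**2 + (424 + m)/(2*m))
g(o(-15, -7)) - 9339 = (-17/2 + (-6 - 7)**2 + 212/(-6 - 7)) - 9339 = (-17/2 + (-13)**2 + 212/(-13)) - 9339 = (-17/2 + 169 + 212*(-1/13)) - 9339 = (-17/2 + 169 - 212/13) - 9339 = 3749/26 - 9339 = -239065/26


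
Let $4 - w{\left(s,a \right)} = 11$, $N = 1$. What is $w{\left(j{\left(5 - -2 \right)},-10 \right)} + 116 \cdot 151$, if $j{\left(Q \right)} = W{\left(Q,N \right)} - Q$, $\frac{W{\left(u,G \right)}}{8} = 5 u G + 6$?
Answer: $17509$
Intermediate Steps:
$W{\left(u,G \right)} = 48 + 40 G u$ ($W{\left(u,G \right)} = 8 \left(5 u G + 6\right) = 8 \left(5 G u + 6\right) = 8 \left(6 + 5 G u\right) = 48 + 40 G u$)
$j{\left(Q \right)} = 48 + 39 Q$ ($j{\left(Q \right)} = \left(48 + 40 \cdot 1 Q\right) - Q = \left(48 + 40 Q\right) - Q = 48 + 39 Q$)
$w{\left(s,a \right)} = -7$ ($w{\left(s,a \right)} = 4 - 11 = -7$)
$w{\left(j{\left(5 - -2 \right)},-10 \right)} + 116 \cdot 151 = -7 + 116 \cdot 151 = -7 + 17516 = 17509$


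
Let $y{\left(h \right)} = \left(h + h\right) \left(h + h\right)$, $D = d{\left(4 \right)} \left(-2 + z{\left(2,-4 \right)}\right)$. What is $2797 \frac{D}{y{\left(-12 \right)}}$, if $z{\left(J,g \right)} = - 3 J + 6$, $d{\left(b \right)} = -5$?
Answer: $\frac{13985}{288} \approx 48.559$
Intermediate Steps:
$z{\left(J,g \right)} = 6 - 3 J$
$D = 10$ ($D = - 5 \left(-2 + \left(6 - 6\right)\right) = - 5 \left(-2 + 0\right) = \left(-5\right) \left(-2\right) = 10$)
$y{\left(h \right)} = 4 h^{2}$ ($y{\left(h \right)} = 2 h 2 h = 4 h^{2}$)
$2797 \frac{D}{y{\left(-12 \right)}} = 2797 \frac{10}{4 \left(-12\right)^{2}} = 2797 \frac{10}{4 \cdot 144} = 2797 \cdot \frac{10}{576} = 2797 \cdot 10 \cdot \frac{1}{576} = 2797 \cdot \frac{5}{288} = \frac{13985}{288}$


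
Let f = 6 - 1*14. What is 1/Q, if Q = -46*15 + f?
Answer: -1/698 ≈ -0.0014327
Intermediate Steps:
f = -8 (f = 6 - 14 = -8)
Q = -698 (Q = -46*15 - 8 = -690 - 8 = -698)
1/Q = 1/(-698) = -1/698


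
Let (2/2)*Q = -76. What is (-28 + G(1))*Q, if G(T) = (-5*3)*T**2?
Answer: 3268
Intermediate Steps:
Q = -76
G(T) = -15*T**2
(-28 + G(1))*Q = (-28 - 15*1**2)*(-76) = (-28 - 15*1)*(-76) = (-28 - 15)*(-76) = -43*(-76) = 3268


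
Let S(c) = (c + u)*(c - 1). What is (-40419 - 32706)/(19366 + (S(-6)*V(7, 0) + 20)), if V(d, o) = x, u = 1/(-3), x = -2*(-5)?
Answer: -16875/4576 ≈ -3.6877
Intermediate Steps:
x = 10
u = -⅓ ≈ -0.33333
V(d, o) = 10
S(c) = (-1 + c)*(-⅓ + c) (S(c) = (c - ⅓)*(c - 1) = (-⅓ + c)*(-1 + c) = (-1 + c)*(-⅓ + c))
(-40419 - 32706)/(19366 + (S(-6)*V(7, 0) + 20)) = (-40419 - 32706)/(19366 + ((⅓ + (-6)² - 4/3*(-6))*10 + 20)) = -73125/(19366 + ((⅓ + 36 + 8)*10 + 20)) = -73125/(19366 + ((133/3)*10 + 20)) = -73125/(19366 + (1330/3 + 20)) = -73125/(19366 + 1390/3) = -73125/59488/3 = -73125*3/59488 = -16875/4576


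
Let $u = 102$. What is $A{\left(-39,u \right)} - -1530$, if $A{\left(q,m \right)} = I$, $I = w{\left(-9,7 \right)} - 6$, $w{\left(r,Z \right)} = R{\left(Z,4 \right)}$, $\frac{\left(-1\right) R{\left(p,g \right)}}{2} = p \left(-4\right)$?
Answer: $1580$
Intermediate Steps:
$R{\left(p,g \right)} = 8 p$ ($R{\left(p,g \right)} = - 2 p \left(-4\right) = - 2 \left(- 4 p\right) = 8 p$)
$w{\left(r,Z \right)} = 8 Z$
$I = 50$ ($I = 8 \cdot 7 - 6 = 56 - 6 = 50$)
$A{\left(q,m \right)} = 50$
$A{\left(-39,u \right)} - -1530 = 50 - -1530 = 50 + 1530 = 1580$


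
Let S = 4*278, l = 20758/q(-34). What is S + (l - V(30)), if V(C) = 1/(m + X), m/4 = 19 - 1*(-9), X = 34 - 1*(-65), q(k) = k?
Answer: 1798758/3587 ≈ 501.47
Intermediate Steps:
X = 99 (X = 34 + 65 = 99)
m = 112 (m = 4*(19 - 1*(-9)) = 4*(19 + 9) = 4*28 = 112)
V(C) = 1/211 (V(C) = 1/(112 + 99) = 1/211)
l = -10379/17 (l = 20758/(-34) = 20758*(-1/34) = -10379/17 ≈ -610.53)
S = 1112
S + (l - V(30)) = 1112 + (-10379/17 - 1*1/211) = 1112 + (-10379/17 - 1/211) = 1112 - 2189986/3587 = 1798758/3587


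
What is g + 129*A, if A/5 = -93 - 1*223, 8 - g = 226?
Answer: -204038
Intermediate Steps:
g = -218 (g = 8 - 1*226 = 8 - 226 = -218)
A = -1580 (A = 5*(-93 - 1*223) = 5*(-93 - 223) = 5*(-316) = -1580)
g + 129*A = -218 + 129*(-1580) = -218 - 203820 = -204038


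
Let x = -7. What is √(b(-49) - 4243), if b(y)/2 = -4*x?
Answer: I*√4187 ≈ 64.707*I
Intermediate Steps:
b(y) = 56 (b(y) = 2*(-4*(-7)) = 2*28 = 56)
√(b(-49) - 4243) = √(56 - 4243) = √(-4187) = I*√4187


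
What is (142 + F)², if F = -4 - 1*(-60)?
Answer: 39204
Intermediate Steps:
F = 56 (F = -4 + 60 = 56)
(142 + F)² = (142 + 56)² = 198² = 39204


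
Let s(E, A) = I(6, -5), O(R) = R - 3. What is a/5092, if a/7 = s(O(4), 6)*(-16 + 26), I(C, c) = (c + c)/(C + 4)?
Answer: -35/2546 ≈ -0.013747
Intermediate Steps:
O(R) = -3 + R
I(C, c) = 2*c/(4 + C) (I(C, c) = (2*c)/(4 + C) = 2*c/(4 + C))
s(E, A) = -1 (s(E, A) = 2*(-5)/(4 + 6) = 2*(-5)/10 = 2*(-5)*(1/10) = -1)
a = -70 (a = 7*(-(-16 + 26)) = 7*(-1*10) = 7*(-10) = -70)
a/5092 = -70/5092 = -70*1/5092 = -35/2546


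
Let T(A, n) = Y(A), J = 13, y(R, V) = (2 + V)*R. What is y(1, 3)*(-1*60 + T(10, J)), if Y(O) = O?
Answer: -250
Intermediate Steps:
y(R, V) = R*(2 + V)
T(A, n) = A
y(1, 3)*(-1*60 + T(10, J)) = (1*(2 + 3))*(-1*60 + 10) = (1*5)*(-60 + 10) = 5*(-50) = -250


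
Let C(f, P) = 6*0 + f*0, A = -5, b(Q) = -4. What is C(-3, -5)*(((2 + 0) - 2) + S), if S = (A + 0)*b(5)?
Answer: 0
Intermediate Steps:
C(f, P) = 0 (C(f, P) = 0 + 0 = 0)
S = 20 (S = (-5 + 0)*(-4) = -5*(-4) = 20)
C(-3, -5)*(((2 + 0) - 2) + S) = 0*(((2 + 0) - 2) + 20) = 0*((2 - 2) + 20) = 0*(0 + 20) = 0*20 = 0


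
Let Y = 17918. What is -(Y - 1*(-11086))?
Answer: -29004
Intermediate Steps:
-(Y - 1*(-11086)) = -(17918 - 1*(-11086)) = -(17918 + 11086) = -1*29004 = -29004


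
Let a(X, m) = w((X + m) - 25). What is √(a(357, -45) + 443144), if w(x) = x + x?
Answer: 9*√5478 ≈ 666.12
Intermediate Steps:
w(x) = 2*x
a(X, m) = -50 + 2*X + 2*m (a(X, m) = 2*((X + m) - 25) = 2*(-25 + X + m) = -50 + 2*X + 2*m)
√(a(357, -45) + 443144) = √((-50 + 2*357 + 2*(-45)) + 443144) = √((-50 + 714 - 90) + 443144) = √(574 + 443144) = √443718 = 9*√5478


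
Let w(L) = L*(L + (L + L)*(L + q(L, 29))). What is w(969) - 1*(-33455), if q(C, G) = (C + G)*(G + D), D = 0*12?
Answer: 56171497358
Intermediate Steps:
D = 0
q(C, G) = G*(C + G) (q(C, G) = (C + G)*(G + 0) = (C + G)*G = G*(C + G))
w(L) = L*(L + 2*L*(841 + 30*L)) (w(L) = L*(L + (L + L)*(L + 29*(L + 29))) = L*(L + (2*L)*(L + 29*(29 + L))) = L*(L + (2*L)*(L + (841 + 29*L))) = L*(L + (2*L)*(841 + 30*L)) = L*(L + 2*L*(841 + 30*L)))
w(969) - 1*(-33455) = 969²*(1683 + 60*969) - 1*(-33455) = 938961*(1683 + 58140) + 33455 = 938961*59823 + 33455 = 56171463903 + 33455 = 56171497358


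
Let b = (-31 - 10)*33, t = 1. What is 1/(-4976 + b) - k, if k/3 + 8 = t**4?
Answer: 132908/6329 ≈ 21.000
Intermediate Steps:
b = -1353 (b = -41*33 = -1353)
k = -21 (k = -24 + 3*1**4 = -24 + 3*1 = -24 + 3 = -21)
1/(-4976 + b) - k = 1/(-4976 - 1353) - 1*(-21) = 1/(-6329) + 21 = -1/6329 + 21 = 132908/6329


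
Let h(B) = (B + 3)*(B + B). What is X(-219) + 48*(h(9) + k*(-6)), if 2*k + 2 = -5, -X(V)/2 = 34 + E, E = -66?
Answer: 11440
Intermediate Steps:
h(B) = 2*B*(3 + B) (h(B) = (3 + B)*(2*B) = 2*B*(3 + B))
X(V) = 64 (X(V) = -2*(34 - 66) = -2*(-32) = 64)
k = -7/2 (k = -1 + (½)*(-5) = -1 - 5/2 = -7/2 ≈ -3.5000)
X(-219) + 48*(h(9) + k*(-6)) = 64 + 48*(2*9*(3 + 9) - 7/2*(-6)) = 64 + 48*(2*9*12 + 21) = 64 + 48*(216 + 21) = 64 + 48*237 = 64 + 11376 = 11440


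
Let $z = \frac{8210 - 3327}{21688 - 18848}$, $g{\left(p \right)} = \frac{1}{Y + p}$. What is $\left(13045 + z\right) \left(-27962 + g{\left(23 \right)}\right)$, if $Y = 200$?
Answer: $- \frac{46208586232715}{126664} \approx -3.6481 \cdot 10^{8}$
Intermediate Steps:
$g{\left(p \right)} = \frac{1}{200 + p}$
$z = \frac{4883}{2840} \approx 1.7194$
$\left(13045 + z\right) \left(-27962 + g{\left(23 \right)}\right) = \left(13045 + \frac{4883}{2840}\right) \left(-27962 + \frac{1}{200 + 23}\right) = \frac{37052683 \left(-27962 + \frac{1}{223}\right)}{2840} = \frac{37052683}{2840} \left(- \frac{6235525}{223}\right) = - \frac{46208586232715}{126664}$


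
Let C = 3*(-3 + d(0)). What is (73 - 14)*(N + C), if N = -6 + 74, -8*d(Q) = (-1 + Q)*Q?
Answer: 3481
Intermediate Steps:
d(Q) = -Q*(-1 + Q)/8 (d(Q) = -(-1 + Q)*Q/8 = -Q*(-1 + Q)/8)
C = -9 (C = 3*(-3 + (1/8)*0*(1 - 1*0)) = 3*(-3 + (1/8)*0*(1 + 0)) = 3*(-3 + (1/8)*0*1) = 3*(-3 + 0) = 3*(-3) = -9)
N = 68
(73 - 14)*(N + C) = (73 - 14)*(68 - 9) = 59*59 = 3481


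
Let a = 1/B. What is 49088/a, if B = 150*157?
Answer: 1156022400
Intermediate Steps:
B = 23550
a = 1/23550 ≈ 4.2463e-5
49088/a = 49088/(1/23550) = 49088*23550 = 1156022400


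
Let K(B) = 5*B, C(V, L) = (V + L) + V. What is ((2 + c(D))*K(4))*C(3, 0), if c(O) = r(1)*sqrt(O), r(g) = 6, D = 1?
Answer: 960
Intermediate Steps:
C(V, L) = L + 2*V (C(V, L) = (L + V) + V = L + 2*V)
c(O) = 6*sqrt(O)
((2 + c(D))*K(4))*C(3, 0) = ((2 + 6*sqrt(1))*(5*4))*(0 + 2*3) = ((2 + 6*1)*20)*(0 + 6) = ((2 + 6)*20)*6 = (8*20)*6 = 160*6 = 960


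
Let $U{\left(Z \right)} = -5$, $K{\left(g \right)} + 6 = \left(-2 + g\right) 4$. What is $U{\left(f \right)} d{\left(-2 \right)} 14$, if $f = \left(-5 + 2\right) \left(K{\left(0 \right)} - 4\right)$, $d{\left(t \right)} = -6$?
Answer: $420$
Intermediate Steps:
$K{\left(g \right)} = -14 + 4 g$ ($K{\left(g \right)} = -6 + \left(-2 + g\right) 4 = -6 + \left(-8 + 4 g\right) = -14 + 4 g$)
$f = 54$ ($f = \left(-5 + 2\right) \left(\left(-14 + 4 \cdot 0\right) - 4\right) = - 3 \left(\left(-14 + 0\right) - 4\right) = - 3 \left(-14 - 4\right) = \left(-3\right) \left(-18\right) = 54$)
$U{\left(f \right)} d{\left(-2 \right)} 14 = \left(-5\right) \left(-6\right) 14 = 30 \cdot 14 = 420$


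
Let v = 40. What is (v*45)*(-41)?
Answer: -73800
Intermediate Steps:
(v*45)*(-41) = (40*45)*(-41) = 1800*(-41) = -73800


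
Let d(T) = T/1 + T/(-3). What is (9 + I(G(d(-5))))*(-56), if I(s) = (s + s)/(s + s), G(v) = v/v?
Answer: -560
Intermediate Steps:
d(T) = 2*T/3 (d(T) = T*1 + T*(-⅓) = T - T/3 = 2*T/3)
G(v) = 1
I(s) = 1 (I(s) = (2*s)/((2*s)) = (2*s)*(1/(2*s)) = 1)
(9 + I(G(d(-5))))*(-56) = (9 + 1)*(-56) = 10*(-56) = -560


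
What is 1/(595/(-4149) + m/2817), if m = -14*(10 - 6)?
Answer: -1298637/212051 ≈ -6.1242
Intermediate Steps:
m = -56 (m = -14*4 = -56)
1/(595/(-4149) + m/2817) = 1/(595/(-4149) - 56/2817) = 1/(595*(-1/4149) - 56*1/2817) = 1/(-595/4149 - 56/2817) = 1/(-212051/1298637) = -1298637/212051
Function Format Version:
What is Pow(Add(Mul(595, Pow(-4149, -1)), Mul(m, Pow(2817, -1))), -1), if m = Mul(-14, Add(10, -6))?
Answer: Rational(-1298637, 212051) ≈ -6.1242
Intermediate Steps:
m = -56 (m = Mul(-14, 4) = -56)
Pow(Add(Mul(595, Pow(-4149, -1)), Mul(m, Pow(2817, -1))), -1) = Pow(Add(Mul(595, Pow(-4149, -1)), Mul(-56, Pow(2817, -1))), -1) = Pow(Add(Mul(595, Rational(-1, 4149)), Mul(-56, Rational(1, 2817))), -1) = Pow(Add(Rational(-595, 4149), Rational(-56, 2817)), -1) = Pow(Rational(-212051, 1298637), -1) = Rational(-1298637, 212051)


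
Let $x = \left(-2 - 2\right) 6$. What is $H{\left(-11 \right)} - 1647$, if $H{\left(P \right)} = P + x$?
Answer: $-1682$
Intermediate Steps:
$x = -24$ ($x = \left(-4\right) 6 = -24$)
$H{\left(P \right)} = -24 + P$ ($H{\left(P \right)} = P - 24 = -24 + P$)
$H{\left(-11 \right)} - 1647 = \left(-24 - 11\right) - 1647 = -35 - 1647 = -1682$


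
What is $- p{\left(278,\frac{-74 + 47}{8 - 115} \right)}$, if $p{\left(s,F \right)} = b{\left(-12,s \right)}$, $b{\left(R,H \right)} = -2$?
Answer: $2$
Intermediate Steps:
$p{\left(s,F \right)} = -2$
$- p{\left(278,\frac{-74 + 47}{8 - 115} \right)} = \left(-1\right) \left(-2\right) = 2$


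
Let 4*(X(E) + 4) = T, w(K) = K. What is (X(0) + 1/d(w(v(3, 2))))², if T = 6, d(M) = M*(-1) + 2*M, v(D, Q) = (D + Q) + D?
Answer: 361/64 ≈ 5.6406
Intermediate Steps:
v(D, Q) = Q + 2*D
d(M) = M (d(M) = -M + 2*M = M)
X(E) = -5/2 (X(E) = -4 + (¼)*6 = -4 + 3/2 = -5/2)
(X(0) + 1/d(w(v(3, 2))))² = (-5/2 + 1/(2 + 2*3))² = (-5/2 + 1/(2 + 6))² = (-5/2 + 1/8)² = (-5/2 + ⅛)² = (-19/8)² = 361/64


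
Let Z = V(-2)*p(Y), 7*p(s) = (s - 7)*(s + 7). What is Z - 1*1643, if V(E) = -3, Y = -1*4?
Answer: -11402/7 ≈ -1628.9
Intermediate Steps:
Y = -4
p(s) = (-7 + s)*(7 + s)/7 (p(s) = ((s - 7)*(s + 7))/7 = ((-7 + s)*(7 + s))/7 = (-7 + s)*(7 + s)/7)
Z = 99/7 (Z = -3*(-7 + (⅐)*(-4)²) = -3*(-7 + (⅐)*16) = -3*(-7 + 16/7) = -3*(-33/7) = 99/7 ≈ 14.143)
Z - 1*1643 = 99/7 - 1*1643 = 99/7 - 1643 = -11402/7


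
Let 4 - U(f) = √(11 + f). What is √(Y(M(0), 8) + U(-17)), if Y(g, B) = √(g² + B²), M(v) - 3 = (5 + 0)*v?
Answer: √(4 + √73 - I*√6) ≈ 3.5584 - 0.34418*I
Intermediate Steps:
M(v) = 3 + 5*v (M(v) = 3 + (5 + 0)*v = 3 + 5*v)
U(f) = 4 - √(11 + f)
Y(g, B) = √(B² + g²)
√(Y(M(0), 8) + U(-17)) = √(√(8² + (3 + 5*0)²) + (4 - √(11 - 17))) = √(√(64 + (3 + 0)²) + (4 - √(-6))) = √(√(64 + 3²) + (4 - I*√6)) = √(√(64 + 9) + (4 - I*√6)) = √(√73 + (4 - I*√6)) = √(4 + √73 - I*√6)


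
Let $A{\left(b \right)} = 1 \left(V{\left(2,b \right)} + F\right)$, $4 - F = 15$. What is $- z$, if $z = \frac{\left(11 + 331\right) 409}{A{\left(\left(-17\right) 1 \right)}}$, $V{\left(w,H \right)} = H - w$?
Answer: $\frac{23313}{5} \approx 4662.6$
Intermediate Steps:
$F = -11$ ($F = 4 - 15 = -11$)
$A{\left(b \right)} = -13 + b$ ($A{\left(b \right)} = 1 \left(\left(b - 2\right) - 11\right) = 1 \left(\left(-2 + b\right) - 11\right) = 1 \left(-13 + b\right) = -13 + b$)
$z = - \frac{23313}{5}$ ($z = \frac{\left(11 + 331\right) 409}{-13 - 17} = \frac{342 \cdot 409}{-13 - 17} = \frac{139878}{-30} = 139878 \left(- \frac{1}{30}\right) = - \frac{23313}{5} \approx -4662.6$)
$- z = \left(-1\right) \left(- \frac{23313}{5}\right) = \frac{23313}{5}$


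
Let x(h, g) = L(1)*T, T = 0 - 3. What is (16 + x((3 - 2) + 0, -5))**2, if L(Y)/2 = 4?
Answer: 64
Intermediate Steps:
L(Y) = 8 (L(Y) = 2*4 = 8)
T = -3
x(h, g) = -24 (x(h, g) = 8*(-3) = -24)
(16 + x((3 - 2) + 0, -5))**2 = (16 - 24)**2 = (-8)**2 = 64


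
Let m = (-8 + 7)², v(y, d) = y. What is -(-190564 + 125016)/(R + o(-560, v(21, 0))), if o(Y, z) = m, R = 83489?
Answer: 32774/41745 ≈ 0.78510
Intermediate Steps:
m = 1 (m = (-1)² = 1)
o(Y, z) = 1
-(-190564 + 125016)/(R + o(-560, v(21, 0))) = -(-190564 + 125016)/(83489 + 1) = -(-65548)/83490 = -1*(-32774/41745) = 32774/41745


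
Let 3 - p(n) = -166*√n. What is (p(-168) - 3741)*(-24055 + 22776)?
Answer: 4780902 - 424628*I*√42 ≈ 4.7809e+6 - 2.7519e+6*I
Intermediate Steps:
p(n) = 3 + 166*√n (p(n) = 3 - (-166)*√n = 3 + 166*√n)
(p(-168) - 3741)*(-24055 + 22776) = ((3 + 166*√(-168)) - 3741)*(-24055 + 22776) = ((3 + 166*(2*I*√42)) - 3741)*(-1279) = ((3 + 332*I*√42) - 3741)*(-1279) = (-3738 + 332*I*√42)*(-1279) = 4780902 - 424628*I*√42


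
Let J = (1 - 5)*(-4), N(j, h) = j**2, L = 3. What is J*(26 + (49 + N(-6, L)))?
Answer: 1776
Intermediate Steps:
J = 16 (J = -4*(-4) = 16)
J*(26 + (49 + N(-6, L))) = 16*(26 + (49 + (-6)**2)) = 16*(26 + (49 + 36)) = 16*(26 + 85) = 16*111 = 1776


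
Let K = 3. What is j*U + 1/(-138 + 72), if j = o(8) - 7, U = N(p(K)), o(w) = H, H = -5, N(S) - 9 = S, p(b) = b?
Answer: -9505/66 ≈ -144.02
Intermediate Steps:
N(S) = 9 + S
o(w) = -5
U = 12 (U = 9 + 3 = 12)
j = -12 (j = -5 - 7 = -12)
j*U + 1/(-138 + 72) = -12*12 + 1/(-138 + 72) = -144 + 1/(-66) = -144 - 1/66 = -9505/66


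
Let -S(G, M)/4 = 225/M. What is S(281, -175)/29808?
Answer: 1/5796 ≈ 0.00017253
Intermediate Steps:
S(G, M) = -900/M
S(281, -175)/29808 = -900/(-175)/29808 = -900*(-1/175)*(1/29808) = (36/7)*(1/29808) = 1/5796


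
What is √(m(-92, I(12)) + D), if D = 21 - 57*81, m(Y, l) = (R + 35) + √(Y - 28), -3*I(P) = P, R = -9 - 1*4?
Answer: √(-4574 + 2*I*√30) ≈ 0.081 + 67.631*I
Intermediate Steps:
R = -13 (R = -9 - 4 = -13)
I(P) = -P/3
m(Y, l) = 22 + √(-28 + Y) (m(Y, l) = (-13 + 35) + √(Y - 28) = 22 + √(-28 + Y))
D = -4596 (D = 21 - 4617 = -4596)
√(m(-92, I(12)) + D) = √((22 + √(-28 - 92)) - 4596) = √((22 + √(-120)) - 4596) = √((22 + 2*I*√30) - 4596) = √(-4574 + 2*I*√30)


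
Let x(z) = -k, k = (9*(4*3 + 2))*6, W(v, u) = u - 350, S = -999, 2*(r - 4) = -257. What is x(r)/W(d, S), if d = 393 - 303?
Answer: 756/1349 ≈ 0.56042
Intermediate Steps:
d = 90
r = -249/2 (r = 4 + (½)*(-257) = 4 - 257/2 = -249/2 ≈ -124.50)
W(v, u) = -350 + u
k = 756 (k = (9*(12 + 2))*6 = (9*14)*6 = 126*6 = 756)
x(z) = -756 (x(z) = -1*756 = -756)
x(r)/W(d, S) = -756/(-350 - 999) = -756/(-1349) = -756*(-1/1349) = 756/1349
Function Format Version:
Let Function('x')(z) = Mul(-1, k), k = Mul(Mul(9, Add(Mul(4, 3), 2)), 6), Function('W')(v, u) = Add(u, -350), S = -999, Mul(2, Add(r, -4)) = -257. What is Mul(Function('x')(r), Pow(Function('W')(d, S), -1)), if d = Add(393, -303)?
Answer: Rational(756, 1349) ≈ 0.56042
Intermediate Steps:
d = 90
r = Rational(-249, 2) (r = Add(4, Mul(Rational(1, 2), -257)) = Add(4, Rational(-257, 2)) = Rational(-249, 2) ≈ -124.50)
Function('W')(v, u) = Add(-350, u)
k = 756 (k = Mul(Mul(9, Add(12, 2)), 6) = Mul(Mul(9, 14), 6) = Mul(126, 6) = 756)
Function('x')(z) = -756 (Function('x')(z) = Mul(-1, 756) = -756)
Mul(Function('x')(r), Pow(Function('W')(d, S), -1)) = Mul(-756, Pow(Add(-350, -999), -1)) = Mul(-756, Pow(-1349, -1)) = Mul(-756, Rational(-1, 1349)) = Rational(756, 1349)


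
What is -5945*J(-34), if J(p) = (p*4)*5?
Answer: 4042600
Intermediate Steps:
J(p) = 20*p (J(p) = (4*p)*5 = 20*p)
-5945*J(-34) = -118900*(-34) = -5945*(-680) = 4042600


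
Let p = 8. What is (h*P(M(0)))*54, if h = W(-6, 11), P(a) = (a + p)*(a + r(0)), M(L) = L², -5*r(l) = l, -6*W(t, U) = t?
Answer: 0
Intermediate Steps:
W(t, U) = -t/6
r(l) = -l/5
P(a) = a*(8 + a) (P(a) = (a + 8)*(a - ⅕*0) = (8 + a)*(a + 0) = (8 + a)*a = a*(8 + a))
h = 1 (h = -⅙*(-6) = 1)
(h*P(M(0)))*54 = (1*(0²*(8 + 0²)))*54 = (1*(0*(8 + 0)))*54 = (1*(0*8))*54 = (1*0)*54 = 0*54 = 0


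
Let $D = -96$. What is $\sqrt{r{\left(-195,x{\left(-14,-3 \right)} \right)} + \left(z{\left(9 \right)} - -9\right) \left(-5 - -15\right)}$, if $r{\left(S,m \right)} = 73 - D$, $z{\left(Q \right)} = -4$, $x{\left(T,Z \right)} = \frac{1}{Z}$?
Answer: $\sqrt{219} \approx 14.799$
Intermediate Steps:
$r{\left(S,m \right)} = 169$ ($r{\left(S,m \right)} = 73 - -96 = 73 + 96 = 169$)
$\sqrt{r{\left(-195,x{\left(-14,-3 \right)} \right)} + \left(z{\left(9 \right)} - -9\right) \left(-5 - -15\right)} = \sqrt{169 + \left(-4 - -9\right) \left(-5 - -15\right)} = \sqrt{169 + \left(-4 + \left(-29 + 38\right)\right) \left(-5 + 15\right)} = \sqrt{169 + \left(-4 + 9\right) 10} = \sqrt{169 + 5 \cdot 10} = \sqrt{169 + 50} = \sqrt{219}$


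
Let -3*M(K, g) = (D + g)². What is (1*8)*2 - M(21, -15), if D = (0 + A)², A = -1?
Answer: 244/3 ≈ 81.333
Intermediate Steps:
D = 1 (D = (0 - 1)² = (-1)² = 1)
M(K, g) = -(1 + g)²/3
(1*8)*2 - M(21, -15) = (1*8)*2 - (-1)*(1 - 15)²/3 = 8*2 - (-1)*(-14)²/3 = 16 - (-1)*196/3 = 16 - 1*(-196/3) = 16 + 196/3 = 244/3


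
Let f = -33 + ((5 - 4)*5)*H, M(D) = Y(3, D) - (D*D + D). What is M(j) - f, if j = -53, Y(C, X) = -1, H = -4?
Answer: -2704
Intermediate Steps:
M(D) = -1 - D - D² (M(D) = -1 - (D*D + D) = -1 - (D² + D) = -1 - (D + D²) = -1 + (-D - D²) = -1 - D - D²)
f = -53 (f = -33 + ((5 - 4)*5)*(-4) = -33 + (1*5)*(-4) = -33 + 5*(-4) = -33 - 20 = -53)
M(j) - f = (-1 - 1*(-53) - 1*(-53)²) - 1*(-53) = (-1 + 53 - 1*2809) + 53 = (-1 + 53 - 2809) + 53 = -2757 + 53 = -2704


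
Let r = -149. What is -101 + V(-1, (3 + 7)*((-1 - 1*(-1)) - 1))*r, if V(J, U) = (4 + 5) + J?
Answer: -1293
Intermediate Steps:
V(J, U) = 9 + J
-101 + V(-1, (3 + 7)*((-1 - 1*(-1)) - 1))*r = -101 + (9 - 1)*(-149) = -101 + 8*(-149) = -101 - 1192 = -1293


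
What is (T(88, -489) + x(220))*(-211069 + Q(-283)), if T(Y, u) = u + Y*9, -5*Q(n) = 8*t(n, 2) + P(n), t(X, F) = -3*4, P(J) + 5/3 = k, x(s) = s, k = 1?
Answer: -331136927/3 ≈ -1.1038e+8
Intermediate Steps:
P(J) = -2/3 (P(J) = -5/3 + 1 = -2/3)
t(X, F) = -12
Q(n) = 58/3 (Q(n) = -(8*(-12) - 2/3)/5 = -(-96 - 2/3)/5 = -1/5*(-290/3) = 58/3)
T(Y, u) = u + 9*Y
(T(88, -489) + x(220))*(-211069 + Q(-283)) = ((-489 + 9*88) + 220)*(-211069 + 58/3) = ((-489 + 792) + 220)*(-633149/3) = (303 + 220)*(-633149/3) = 523*(-633149/3) = -331136927/3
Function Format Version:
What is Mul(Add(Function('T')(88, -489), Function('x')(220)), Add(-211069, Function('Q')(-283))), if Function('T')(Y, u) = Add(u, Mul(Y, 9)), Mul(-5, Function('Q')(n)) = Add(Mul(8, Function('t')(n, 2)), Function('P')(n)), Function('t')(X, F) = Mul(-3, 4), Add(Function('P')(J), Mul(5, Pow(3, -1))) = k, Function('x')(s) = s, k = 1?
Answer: Rational(-331136927, 3) ≈ -1.1038e+8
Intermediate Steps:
Function('P')(J) = Rational(-2, 3) (Function('P')(J) = Add(Rational(-5, 3), 1) = Rational(-2, 3))
Function('t')(X, F) = -12
Function('Q')(n) = Rational(58, 3) (Function('Q')(n) = Mul(Rational(-1, 5), Add(Mul(8, -12), Rational(-2, 3))) = Mul(Rational(-1, 5), Add(-96, Rational(-2, 3))) = Mul(Rational(-1, 5), Rational(-290, 3)) = Rational(58, 3))
Function('T')(Y, u) = Add(u, Mul(9, Y))
Mul(Add(Function('T')(88, -489), Function('x')(220)), Add(-211069, Function('Q')(-283))) = Mul(Add(Add(-489, Mul(9, 88)), 220), Add(-211069, Rational(58, 3))) = Mul(Add(Add(-489, 792), 220), Rational(-633149, 3)) = Mul(Add(303, 220), Rational(-633149, 3)) = Mul(523, Rational(-633149, 3)) = Rational(-331136927, 3)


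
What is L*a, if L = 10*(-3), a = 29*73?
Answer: -63510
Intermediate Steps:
a = 2117
L = -30
L*a = -30*2117 = -63510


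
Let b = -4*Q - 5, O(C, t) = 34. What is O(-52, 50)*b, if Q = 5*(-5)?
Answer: 3230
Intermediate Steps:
Q = -25
b = 95 (b = -4*(-25) - 5 = 100 - 5 = 95)
O(-52, 50)*b = 34*95 = 3230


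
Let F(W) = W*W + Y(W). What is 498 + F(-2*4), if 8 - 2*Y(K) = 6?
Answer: 563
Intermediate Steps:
Y(K) = 1 (Y(K) = 4 - ½*6 = 4 - 3 = 1)
F(W) = 1 + W² (F(W) = W*W + 1 = W² + 1 = 1 + W²)
498 + F(-2*4) = 498 + (1 + (-2*4)²) = 498 + (1 + (-8)²) = 498 + (1 + 64) = 498 + 65 = 563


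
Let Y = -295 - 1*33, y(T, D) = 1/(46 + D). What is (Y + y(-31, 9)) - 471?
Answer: -43944/55 ≈ -798.98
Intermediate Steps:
Y = -328 (Y = -295 - 33 = -328)
(Y + y(-31, 9)) - 471 = (-328 + 1/(46 + 9)) - 471 = (-328 + 1/55) - 471 = -18039/55 - 471 = -43944/55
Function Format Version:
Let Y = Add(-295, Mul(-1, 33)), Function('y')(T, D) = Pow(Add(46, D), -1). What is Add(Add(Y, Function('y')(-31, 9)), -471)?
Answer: Rational(-43944, 55) ≈ -798.98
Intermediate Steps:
Y = -328 (Y = Add(-295, -33) = -328)
Add(Add(Y, Function('y')(-31, 9)), -471) = Add(Add(-328, Pow(Add(46, 9), -1)), -471) = Add(Add(-328, Pow(55, -1)), -471) = Add(Add(-328, Rational(1, 55)), -471) = Add(Rational(-18039, 55), -471) = Rational(-43944, 55)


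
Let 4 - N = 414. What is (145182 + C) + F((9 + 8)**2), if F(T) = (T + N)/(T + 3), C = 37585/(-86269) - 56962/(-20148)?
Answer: 252351212174101/1738147812 ≈ 1.4518e+5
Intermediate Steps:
N = -410 (N = 4 - 1*414 = 4 - 414 = -410)
C = 2078396099/869073906 (C = 37585*(-1/86269) - 56962*(-1/20148) = -37585/86269 + 28481/10074 = 2078396099/869073906 ≈ 2.3915)
F(T) = (-410 + T)/(3 + T) (F(T) = (T - 410)/(T + 3) = (-410 + T)/(3 + T))
(145182 + C) + F((9 + 8)**2) = (145182 + 2078396099/869073906) + (-410 + (9 + 8)**2)/(3 + (9 + 8)**2) = 126175966216991/869073906 + (-410 + 17**2)/(3 + 17**2) = 126175966216991/869073906 + (-410 + 289)/(3 + 289) = 126175966216991/869073906 - 121/292 = 252351212174101/1738147812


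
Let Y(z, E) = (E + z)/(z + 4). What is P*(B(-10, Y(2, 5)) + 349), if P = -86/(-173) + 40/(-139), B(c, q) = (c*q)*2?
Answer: 1639406/24047 ≈ 68.175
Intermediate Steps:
Y(z, E) = (E + z)/(4 + z)
B(c, q) = 2*c*q
P = 5034/24047 (P = -86*(-1/173) + 40*(-1/139) = 86/173 - 40/139 = 5034/24047 ≈ 0.20934)
P*(B(-10, Y(2, 5)) + 349) = 5034*(2*(-10)*((5 + 2)/(4 + 2)) + 349)/24047 = 5034*(2*(-10)*(7/6) + 349)/24047 = 5034*(-70/3 + 349)/24047 = (5034/24047)*(977/3) = 1639406/24047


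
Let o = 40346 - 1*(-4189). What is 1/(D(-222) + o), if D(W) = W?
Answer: 1/44313 ≈ 2.2567e-5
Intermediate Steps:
o = 44535 (o = 40346 + 4189 = 44535)
1/(D(-222) + o) = 1/(-222 + 44535) = 1/44313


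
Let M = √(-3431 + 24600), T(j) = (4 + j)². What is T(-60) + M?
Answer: 3136 + √21169 ≈ 3281.5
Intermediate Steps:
M = √21169 ≈ 145.50
T(-60) + M = (4 - 60)² + √21169 = (-56)² + √21169 = 3136 + √21169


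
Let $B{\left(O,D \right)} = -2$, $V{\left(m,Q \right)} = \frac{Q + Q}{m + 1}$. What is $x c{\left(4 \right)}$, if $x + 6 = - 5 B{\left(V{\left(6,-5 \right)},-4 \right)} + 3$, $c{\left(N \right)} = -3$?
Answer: $-21$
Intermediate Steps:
$V{\left(m,Q \right)} = \frac{2 Q}{1 + m}$
$x = 7$ ($x = -6 + \left(\left(-5\right) \left(-2\right) + 3\right) = -6 + \left(10 + 3\right) = -6 + 13 = 7$)
$x c{\left(4 \right)} = 7 \left(-3\right) = -21$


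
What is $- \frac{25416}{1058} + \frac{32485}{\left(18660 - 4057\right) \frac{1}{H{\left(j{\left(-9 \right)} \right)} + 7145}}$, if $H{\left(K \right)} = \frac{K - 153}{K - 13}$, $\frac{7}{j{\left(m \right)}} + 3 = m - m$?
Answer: $\frac{122772229116}{7724987} \approx 15893.0$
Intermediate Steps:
$j{\left(m \right)} = - \frac{7}{3}$ ($j{\left(m \right)} = \frac{7}{-3 + \left(m - m\right)} = \frac{7}{-3 + 0} = \frac{7}{-3} = 7 \left(- \frac{1}{3}\right) = - \frac{7}{3}$)
$H{\left(K \right)} = \frac{-153 + K}{-13 + K}$
$- \frac{25416}{1058} + \frac{32485}{\left(18660 - 4057\right) \frac{1}{H{\left(j{\left(-9 \right)} \right)} + 7145}} = - \frac{25416}{1058} + \frac{32485}{\left(18660 - 4057\right) \frac{1}{\frac{-153 - \frac{7}{3}}{-13 - \frac{7}{3}} + 7145}} = \left(-25416\right) \frac{1}{1058} + \frac{32485}{14603 \frac{1}{\frac{1}{- \frac{46}{3}} \left(- \frac{466}{3}\right) + 7145}} = - \frac{12708}{529} + \frac{32485}{14603 \frac{1}{\left(- \frac{3}{46}\right) \left(- \frac{466}{3}\right) + 7145}} = - \frac{12708}{529} + \frac{32485}{14603 \frac{1}{\frac{233}{23} + 7145}} = - \frac{12708}{529} + \frac{32485}{14603 \frac{1}{\frac{164568}{23}}} = - \frac{12708}{529} + \frac{32485}{14603 \cdot \frac{23}{164568}} = - \frac{12708}{529} + \frac{32485}{\frac{335869}{164568}} = - \frac{12708}{529} + 32485 \cdot \frac{164568}{335869} = - \frac{12708}{529} + \frac{5345991480}{335869} = \frac{122772229116}{7724987}$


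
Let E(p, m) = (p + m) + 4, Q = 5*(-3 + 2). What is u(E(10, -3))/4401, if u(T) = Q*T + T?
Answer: -44/4401 ≈ -0.0099977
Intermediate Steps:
Q = -5 (Q = 5*(-1) = -5)
E(p, m) = 4 + m + p (E(p, m) = (m + p) + 4 = 4 + m + p)
u(T) = -4*T (u(T) = -5*T + T = -4*T)
u(E(10, -3))/4401 = -4*(4 - 3 + 10)/4401 = -4*11*(1/4401) = -44*1/4401 = -44/4401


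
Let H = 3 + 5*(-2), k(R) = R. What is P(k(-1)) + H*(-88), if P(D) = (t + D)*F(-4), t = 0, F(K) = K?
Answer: 620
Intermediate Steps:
H = -7 (H = 3 - 10 = -7)
P(D) = -4*D (P(D) = (0 + D)*(-4) = D*(-4) = -4*D)
P(k(-1)) + H*(-88) = -4*(-1) - 7*(-88) = 4 + 616 = 620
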